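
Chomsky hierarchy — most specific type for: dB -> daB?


LHS has context (more than one symbol) and |LHS| ≤ |RHS|
Classification: Type 1 (Context-Sensitive)


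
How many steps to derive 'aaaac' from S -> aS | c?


Derivation: S => aS => aaS => aaaS => aaaaS => aaaac
Steps: 5


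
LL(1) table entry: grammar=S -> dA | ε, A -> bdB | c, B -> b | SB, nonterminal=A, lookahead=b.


For [A, b]: 'b' ∈ FIRST(bdB)
Entry: A -> bdB


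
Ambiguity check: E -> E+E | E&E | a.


'a+a&a' has two parse trees (no precedence encoded between + and &)
Ambiguous


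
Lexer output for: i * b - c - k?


Scan left to right, longest-match per lexeme
Tokens: ID(i), OP(*), ID(b), OP(-), ID(c), OP(-), ID(k)


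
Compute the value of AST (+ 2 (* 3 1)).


Evaluate inner: (* 3 1) = 3
Evaluate root: (+ 2 3) = 5
Result: 5


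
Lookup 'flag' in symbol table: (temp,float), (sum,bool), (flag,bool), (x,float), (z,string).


Lookup 'flag' → type bool


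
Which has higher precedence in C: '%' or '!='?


'%' is multiplicative (level 10); '!=' is equality (level 6)
Higher level binds tighter
'%' has higher precedence than '!='


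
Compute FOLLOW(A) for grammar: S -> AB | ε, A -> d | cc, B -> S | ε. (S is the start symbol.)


$ ∈ FOLLOW(S). For each A -> αBβ: add FIRST(β)\{ε} to FOLLOW(B); if β nullable, add FOLLOW(A).
FOLLOW(A) = {$, c, d}


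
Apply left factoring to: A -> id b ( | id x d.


Common prefix: 'id'
Factored: A -> id A', A' -> b ( | x d


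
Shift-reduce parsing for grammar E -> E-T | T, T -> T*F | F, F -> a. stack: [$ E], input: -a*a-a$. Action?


shift '-' to continue E -> E-T
Action: shift


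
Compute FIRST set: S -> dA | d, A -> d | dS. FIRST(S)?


Per alternative of S: FIRST(dA) = {d}; FIRST(d) = {d}
FIRST(S) = {d}


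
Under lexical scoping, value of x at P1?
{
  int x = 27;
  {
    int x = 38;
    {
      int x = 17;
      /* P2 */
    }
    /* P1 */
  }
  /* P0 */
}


x declared in the same block as P1
x = 38


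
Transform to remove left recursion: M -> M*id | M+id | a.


Left-recursive alternatives: M*id, M+id; non-recursive: a
Introduce M': M -> aM', M' -> *idM' | +idM' | ε


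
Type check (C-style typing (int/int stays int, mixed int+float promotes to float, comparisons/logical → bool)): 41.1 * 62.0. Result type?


Operand types: float * float
Rule: mixed int/float promotes to float; int/int stays int
Result type: float


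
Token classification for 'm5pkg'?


Pattern: letter/underscore followed by alphanumerics, not a keyword
Type: IDENTIFIER


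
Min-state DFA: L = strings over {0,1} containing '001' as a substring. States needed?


KMP-style automaton: 3 progress states + 1 absorbing accept = 4
Minimal DFA: 4 states


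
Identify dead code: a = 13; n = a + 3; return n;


a is read by n's definition; n is returned
No dead code


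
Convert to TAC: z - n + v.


Break into single-operator statements:
t1 = z - n
t2 = t1 + v


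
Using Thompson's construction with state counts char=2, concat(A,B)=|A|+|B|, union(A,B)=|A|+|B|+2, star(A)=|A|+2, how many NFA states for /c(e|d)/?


Syntax tree has 3 char leaf(s), 1 union(s), 0 star(s)
chars contribute 3×2 = 6; each union adds +2; each star adds +2
Total: 6 + 2 + 0 = 8 states


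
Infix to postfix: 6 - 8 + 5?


Left to right (same or higher precedence on left)
Postfix: 6 8 - 5 +


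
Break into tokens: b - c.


Scan left to right, longest-match per lexeme
Tokens: ID(b), OP(-), ID(c)


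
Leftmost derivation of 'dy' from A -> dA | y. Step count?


Derivation: A => dA => dy
Steps: 2


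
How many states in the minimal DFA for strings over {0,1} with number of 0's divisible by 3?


Track (count of 0) mod 3: states 0..2, accept at 0
Minimal DFA: 3 states


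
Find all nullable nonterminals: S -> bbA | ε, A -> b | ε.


A nonterminal is nullable iff some alternative derives ε (directly, or every symbol in it is nullable)
Nullable: {A, S}


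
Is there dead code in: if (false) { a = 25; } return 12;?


condition is constant false, so the whole block is unreachable
Dead: 'if (false) { a = 25; }'


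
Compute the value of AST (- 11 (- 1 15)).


Evaluate inner: (- 1 15) = -14
Evaluate root: (- 11 -14) = 25
Result: 25


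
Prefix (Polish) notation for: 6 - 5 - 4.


left-to-right (same/higher precedence on left): tree is (- (- 6 5) 4)
Prefix: - - 6 5 4


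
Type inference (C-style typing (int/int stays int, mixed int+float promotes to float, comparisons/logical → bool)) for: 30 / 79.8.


Operand types: int / float
Rule: mixed int/float promotes to float; int/int stays int
Result type: float


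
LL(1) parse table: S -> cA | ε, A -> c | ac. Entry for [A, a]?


For [A, a]: 'a' ∈ FIRST(ac)
Entry: A -> ac


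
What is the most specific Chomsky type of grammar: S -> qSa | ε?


Single nonterminal LHS, but q^n a^n is not regular
Classification: Type 2 (Context-Free)


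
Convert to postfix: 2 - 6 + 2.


Left to right (same or higher precedence on left)
Postfix: 2 6 - 2 +


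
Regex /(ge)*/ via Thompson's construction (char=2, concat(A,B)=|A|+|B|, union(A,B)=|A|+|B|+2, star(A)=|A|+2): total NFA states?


Syntax tree has 2 char leaf(s), 0 union(s), 1 star(s)
chars contribute 2×2 = 4; each union adds +2; each star adds +2
Total: 4 + 0 + 2 = 6 states


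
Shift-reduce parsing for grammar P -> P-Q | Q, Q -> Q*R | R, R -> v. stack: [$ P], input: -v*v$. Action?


shift '-' to continue P -> P-Q
Action: shift


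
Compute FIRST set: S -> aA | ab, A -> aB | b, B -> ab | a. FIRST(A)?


Per alternative of A: FIRST(aB) = {a}; FIRST(b) = {b}
FIRST(A) = {a, b}


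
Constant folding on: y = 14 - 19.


14 - 19 = -5 at compile time
Optimized: y = -5


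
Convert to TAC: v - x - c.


Break into single-operator statements:
t1 = v - x
t2 = t1 - c


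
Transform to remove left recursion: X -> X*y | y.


Left-recursive alternatives: X*y; non-recursive: y
Introduce X': X -> yX', X' -> *yX' | ε


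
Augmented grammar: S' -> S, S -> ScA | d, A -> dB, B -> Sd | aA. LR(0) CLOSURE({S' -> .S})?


Start: S' -> .S
For each item with dot before a nonterminal B, add B -> .γ for every B-production
Closure: [S' -> .S, S -> .ScA, S -> .d]


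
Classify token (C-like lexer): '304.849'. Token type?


Pattern: digits with a decimal point
Type: FLOAT_LITERAL


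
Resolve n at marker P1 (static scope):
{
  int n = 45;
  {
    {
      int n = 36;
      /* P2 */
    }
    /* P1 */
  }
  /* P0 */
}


P1's block does not declare n; resolves to the enclosing declaration at depth 0
n = 45


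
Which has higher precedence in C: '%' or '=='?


'%' is multiplicative (level 10); '==' is equality (level 6)
Higher level binds tighter
'%' has higher precedence than '=='


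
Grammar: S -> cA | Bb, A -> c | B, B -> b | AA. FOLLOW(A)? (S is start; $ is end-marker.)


$ ∈ FOLLOW(S). For each A -> αBβ: add FIRST(β)\{ε} to FOLLOW(B); if β nullable, add FOLLOW(A).
FOLLOW(A) = {$, b, c}


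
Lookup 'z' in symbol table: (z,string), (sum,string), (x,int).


Lookup 'z' → type string


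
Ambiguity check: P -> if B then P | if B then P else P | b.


dangling else: 'if B then if B then b else b' parses two ways
Ambiguous


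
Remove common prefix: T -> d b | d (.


Common prefix: 'd'
Factored: T -> d T', T' -> b | (


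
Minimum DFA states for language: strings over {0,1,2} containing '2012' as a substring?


KMP-style automaton: 4 progress states + 1 absorbing accept = 5
Minimal DFA: 5 states


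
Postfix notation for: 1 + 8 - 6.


Left to right (same or higher precedence on left)
Postfix: 1 8 + 6 -


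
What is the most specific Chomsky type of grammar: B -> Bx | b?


Left-linear: every RHS is a terminal or one nonterminal followed by a terminal
Classification: Type 3 (Regular)


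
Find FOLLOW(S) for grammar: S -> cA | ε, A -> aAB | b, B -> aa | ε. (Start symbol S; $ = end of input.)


$ ∈ FOLLOW(S). For each A -> αBβ: add FIRST(β)\{ε} to FOLLOW(B); if β nullable, add FOLLOW(A).
FOLLOW(S) = {$}


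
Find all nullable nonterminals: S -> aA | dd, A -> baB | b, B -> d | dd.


A nonterminal is nullable iff some alternative derives ε (directly, or every symbol in it is nullable)
Nullable: {}


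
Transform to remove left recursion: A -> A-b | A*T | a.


Left-recursive alternatives: A-b, A*T; non-recursive: a
Introduce A': A -> aA', A' -> -bA' | *TA' | ε


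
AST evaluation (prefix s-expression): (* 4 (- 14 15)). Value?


Evaluate inner: (- 14 15) = -1
Evaluate root: (* 4 -1) = -4
Result: -4


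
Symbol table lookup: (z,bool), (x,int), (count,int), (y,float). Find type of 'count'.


Lookup 'count' → type int


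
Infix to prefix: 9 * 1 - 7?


left-to-right (same/higher precedence on left): tree is (- (* 9 1) 7)
Prefix: - * 9 1 7


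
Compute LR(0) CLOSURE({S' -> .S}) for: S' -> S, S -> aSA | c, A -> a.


Start: S' -> .S
For each item with dot before a nonterminal B, add B -> .γ for every B-production
Closure: [S' -> .S, S -> .aSA, S -> .c]


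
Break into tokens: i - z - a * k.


Scan left to right, longest-match per lexeme
Tokens: ID(i), OP(-), ID(z), OP(-), ID(a), OP(*), ID(k)


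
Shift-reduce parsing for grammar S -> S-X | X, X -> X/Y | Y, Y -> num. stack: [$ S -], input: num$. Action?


no handle ('S-' is not any RHS); shift 'num'
Action: shift


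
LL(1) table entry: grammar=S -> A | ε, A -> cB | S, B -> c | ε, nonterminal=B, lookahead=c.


For [B, c]: 'c' ∈ FIRST(c)
Entry: B -> c


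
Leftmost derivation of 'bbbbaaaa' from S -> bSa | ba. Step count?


Derivation: S => bSa => bbSaa => bbbSaaa => bbbbaaaa
Steps: 4


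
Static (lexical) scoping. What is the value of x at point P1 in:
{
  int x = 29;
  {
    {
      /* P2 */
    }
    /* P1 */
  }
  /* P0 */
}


P1's block does not declare x; resolves to the enclosing declaration at depth 0
x = 29


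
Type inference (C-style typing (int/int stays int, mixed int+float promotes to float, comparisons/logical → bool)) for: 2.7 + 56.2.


Operand types: float + float
Rule: mixed int/float promotes to float; int/int stays int
Result type: float


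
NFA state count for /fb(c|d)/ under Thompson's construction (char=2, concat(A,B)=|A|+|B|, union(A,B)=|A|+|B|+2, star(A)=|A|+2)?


Syntax tree has 4 char leaf(s), 1 union(s), 0 star(s)
chars contribute 4×2 = 8; each union adds +2; each star adds +2
Total: 8 + 2 + 0 = 10 states


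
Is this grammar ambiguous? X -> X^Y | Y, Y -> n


precedence layered via separate nonterminal Y: deterministic
Unambiguous


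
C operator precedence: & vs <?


'<' is relational (level 7); '&' is bitwise AND (level 5)
Higher level binds tighter
'<' has higher precedence than '&'


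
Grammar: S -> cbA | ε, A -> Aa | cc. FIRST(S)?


Per alternative of S: FIRST(cbA) = {c}; FIRST(ε) = {ε}
FIRST(S) = {c, ε}


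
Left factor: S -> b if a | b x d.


Common prefix: 'b'
Factored: S -> b S', S' -> if a | x d


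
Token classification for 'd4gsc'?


Pattern: letter/underscore followed by alphanumerics, not a keyword
Type: IDENTIFIER


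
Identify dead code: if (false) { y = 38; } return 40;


condition is constant false, so the whole block is unreachable
Dead: 'if (false) { y = 38; }'


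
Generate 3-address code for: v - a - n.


Break into single-operator statements:
t1 = v - a
t2 = t1 - n


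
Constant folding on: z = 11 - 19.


11 - 19 = -8 at compile time
Optimized: z = -8


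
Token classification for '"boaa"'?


Pattern: double-quoted sequence
Type: STRING_LITERAL


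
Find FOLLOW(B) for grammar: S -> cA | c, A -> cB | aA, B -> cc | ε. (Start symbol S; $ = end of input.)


$ ∈ FOLLOW(S). For each A -> αBβ: add FIRST(β)\{ε} to FOLLOW(B); if β nullable, add FOLLOW(A).
FOLLOW(B) = {$}


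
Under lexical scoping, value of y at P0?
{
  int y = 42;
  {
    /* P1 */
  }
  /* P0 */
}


y declared in the same block as P0
y = 42


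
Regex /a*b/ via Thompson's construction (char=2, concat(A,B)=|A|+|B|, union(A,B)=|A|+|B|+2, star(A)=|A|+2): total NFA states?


Syntax tree has 2 char leaf(s), 0 union(s), 1 star(s)
chars contribute 2×2 = 4; each union adds +2; each star adds +2
Total: 4 + 0 + 2 = 6 states


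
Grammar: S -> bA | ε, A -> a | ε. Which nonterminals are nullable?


A nonterminal is nullable iff some alternative derives ε (directly, or every symbol in it is nullable)
Nullable: {A, S}


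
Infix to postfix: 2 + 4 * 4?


* has higher precedence, evaluate 4*4 first
Postfix: 2 4 4 * +


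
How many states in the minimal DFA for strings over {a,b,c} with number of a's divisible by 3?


Track (count of a) mod 3: states 0..2, accept at 0
Minimal DFA: 3 states


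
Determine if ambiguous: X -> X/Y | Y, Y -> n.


precedence layered via separate nonterminal Y: deterministic
Unambiguous


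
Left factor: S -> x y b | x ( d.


Common prefix: 'x'
Factored: S -> x S', S' -> y b | ( d


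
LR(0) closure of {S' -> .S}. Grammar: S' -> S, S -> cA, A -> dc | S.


Start: S' -> .S
For each item with dot before a nonterminal B, add B -> .γ for every B-production
Closure: [S' -> .S, S -> .cA]


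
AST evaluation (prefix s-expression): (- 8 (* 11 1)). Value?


Evaluate inner: (* 11 1) = 11
Evaluate root: (- 8 11) = -3
Result: -3


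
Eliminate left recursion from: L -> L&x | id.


Left-recursive alternatives: L&x; non-recursive: id
Introduce L': L -> idL', L' -> &xL' | ε


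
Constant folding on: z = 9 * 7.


9 * 7 = 63 at compile time
Optimized: z = 63


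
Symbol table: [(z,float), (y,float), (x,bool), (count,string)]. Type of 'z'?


Lookup 'z' → type float


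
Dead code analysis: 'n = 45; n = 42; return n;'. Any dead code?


first assignment to n is overwritten before any read
Dead: 'n = 45'


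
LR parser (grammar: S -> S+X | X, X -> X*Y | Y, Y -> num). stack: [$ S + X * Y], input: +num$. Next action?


handle 'X*Y' on top
Action: reduce (X -> X*Y)


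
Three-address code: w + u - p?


Break into single-operator statements:
t1 = w + u
t2 = t1 - p


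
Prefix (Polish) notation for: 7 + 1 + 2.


left-to-right (same/higher precedence on left): tree is (+ (+ 7 1) 2)
Prefix: + + 7 1 2


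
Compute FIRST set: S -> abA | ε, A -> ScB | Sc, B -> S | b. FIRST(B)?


Per alternative of B: FIRST(S) = {a, ε}; FIRST(b) = {b}
FIRST(B) = {a, b, ε}


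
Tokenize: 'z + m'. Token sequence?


Scan left to right, longest-match per lexeme
Tokens: ID(z), OP(+), ID(m)


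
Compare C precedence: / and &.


'/' is multiplicative (level 10); '&' is bitwise AND (level 5)
Higher level binds tighter
'/' has higher precedence than '&'


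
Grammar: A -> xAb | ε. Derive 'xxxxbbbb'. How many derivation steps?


Derivation: A => xAb => xxAbb => xxxAbbb => xxxxAbbbb => xxxxbbbb
Steps: 5


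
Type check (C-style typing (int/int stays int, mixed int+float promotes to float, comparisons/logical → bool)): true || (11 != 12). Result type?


Operand types: bool || bool
Rule: logical operators take bool operands and yield bool
Result type: bool


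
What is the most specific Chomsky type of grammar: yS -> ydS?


LHS has context (more than one symbol) and |LHS| ≤ |RHS|
Classification: Type 1 (Context-Sensitive)


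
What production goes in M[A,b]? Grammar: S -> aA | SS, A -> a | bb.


For [A, b]: 'b' ∈ FIRST(bb)
Entry: A -> bb


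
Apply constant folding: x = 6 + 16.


6 + 16 = 22 at compile time
Optimized: x = 22


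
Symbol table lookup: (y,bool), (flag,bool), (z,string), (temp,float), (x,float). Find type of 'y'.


Lookup 'y' → type bool


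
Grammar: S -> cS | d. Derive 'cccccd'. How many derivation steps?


Derivation: S => cS => ccS => cccS => ccccS => cccccS => cccccd
Steps: 6


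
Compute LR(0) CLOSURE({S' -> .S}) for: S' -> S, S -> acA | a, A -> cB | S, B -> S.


Start: S' -> .S
For each item with dot before a nonterminal B, add B -> .γ for every B-production
Closure: [S' -> .S, S -> .acA, S -> .a]


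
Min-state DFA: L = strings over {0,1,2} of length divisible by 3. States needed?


Track length mod 3: states 0..2, accept at 0
Minimal DFA: 3 states


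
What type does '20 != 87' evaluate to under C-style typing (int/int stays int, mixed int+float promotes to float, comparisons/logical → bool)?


Operand types: int != int
Rule: comparison yields bool
Result type: bool


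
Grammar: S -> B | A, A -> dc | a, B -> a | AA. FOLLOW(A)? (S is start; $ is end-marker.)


$ ∈ FOLLOW(S). For each A -> αBβ: add FIRST(β)\{ε} to FOLLOW(B); if β nullable, add FOLLOW(A).
FOLLOW(A) = {$, a, d}


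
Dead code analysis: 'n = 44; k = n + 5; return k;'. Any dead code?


n is read by k's definition; k is returned
No dead code


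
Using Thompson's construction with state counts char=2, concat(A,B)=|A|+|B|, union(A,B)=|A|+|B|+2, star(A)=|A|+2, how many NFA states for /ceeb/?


Syntax tree has 4 char leaf(s), 0 union(s), 0 star(s)
chars contribute 4×2 = 8; each union adds +2; each star adds +2
Total: 8 + 0 + 0 = 8 states


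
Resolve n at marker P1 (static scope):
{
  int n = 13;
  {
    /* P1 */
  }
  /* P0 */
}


P1's block does not declare n; resolves to the enclosing declaration at depth 0
n = 13


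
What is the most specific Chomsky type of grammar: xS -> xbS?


LHS has context (more than one symbol) and |LHS| ≤ |RHS|
Classification: Type 1 (Context-Sensitive)


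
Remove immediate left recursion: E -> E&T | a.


Left-recursive alternatives: E&T; non-recursive: a
Introduce E': E -> aE', E' -> &TE' | ε


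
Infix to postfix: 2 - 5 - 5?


Left to right (same or higher precedence on left)
Postfix: 2 5 - 5 -


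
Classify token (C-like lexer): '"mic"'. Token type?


Pattern: double-quoted sequence
Type: STRING_LITERAL


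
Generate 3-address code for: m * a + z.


Break into single-operator statements:
t1 = m * a
t2 = t1 + z


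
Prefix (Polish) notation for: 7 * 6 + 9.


left-to-right (same/higher precedence on left): tree is (+ (* 7 6) 9)
Prefix: + * 7 6 9


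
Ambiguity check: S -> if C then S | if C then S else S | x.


dangling else: 'if C then if C then x else x' parses two ways
Ambiguous


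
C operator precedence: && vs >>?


'>>' is shift (level 8); '&&' is logical AND (level 2)
Higher level binds tighter
'>>' has higher precedence than '&&'


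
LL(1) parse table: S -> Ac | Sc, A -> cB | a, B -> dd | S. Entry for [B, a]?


For [B, a]: 'a' ∈ FIRST(S)
Entry: B -> S


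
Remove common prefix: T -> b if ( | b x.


Common prefix: 'b'
Factored: T -> b T', T' -> if ( | x


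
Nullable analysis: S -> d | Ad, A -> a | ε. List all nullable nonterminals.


A nonterminal is nullable iff some alternative derives ε (directly, or every symbol in it is nullable)
Nullable: {A}


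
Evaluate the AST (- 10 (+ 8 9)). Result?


Evaluate inner: (+ 8 9) = 17
Evaluate root: (- 10 17) = -7
Result: -7


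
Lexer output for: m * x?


Scan left to right, longest-match per lexeme
Tokens: ID(m), OP(*), ID(x)


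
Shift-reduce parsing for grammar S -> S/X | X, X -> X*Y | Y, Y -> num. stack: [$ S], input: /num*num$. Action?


shift '/' to continue S -> S/X
Action: shift


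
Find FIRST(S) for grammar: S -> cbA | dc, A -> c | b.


Per alternative of S: FIRST(cbA) = {c}; FIRST(dc) = {d}
FIRST(S) = {c, d}


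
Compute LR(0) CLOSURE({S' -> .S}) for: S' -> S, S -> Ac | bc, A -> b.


Start: S' -> .S
For each item with dot before a nonterminal B, add B -> .γ for every B-production
Closure: [S' -> .S, S -> .Ac, S -> .bc, A -> .b]


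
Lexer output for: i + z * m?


Scan left to right, longest-match per lexeme
Tokens: ID(i), OP(+), ID(z), OP(*), ID(m)


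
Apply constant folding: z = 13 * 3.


13 * 3 = 39 at compile time
Optimized: z = 39


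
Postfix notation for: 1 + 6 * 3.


* has higher precedence, evaluate 6*3 first
Postfix: 1 6 3 * +


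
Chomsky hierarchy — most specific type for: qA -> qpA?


LHS has context (more than one symbol) and |LHS| ≤ |RHS|
Classification: Type 1 (Context-Sensitive)


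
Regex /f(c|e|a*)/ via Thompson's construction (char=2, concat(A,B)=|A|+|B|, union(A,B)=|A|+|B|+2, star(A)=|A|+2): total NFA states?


Syntax tree has 4 char leaf(s), 2 union(s), 1 star(s)
chars contribute 4×2 = 8; each union adds +2; each star adds +2
Total: 8 + 4 + 2 = 14 states


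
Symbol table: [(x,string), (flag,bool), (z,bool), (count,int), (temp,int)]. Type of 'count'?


Lookup 'count' → type int


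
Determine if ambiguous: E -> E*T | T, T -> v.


precedence layered via separate nonterminal T: deterministic
Unambiguous


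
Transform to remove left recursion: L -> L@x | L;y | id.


Left-recursive alternatives: L@x, L;y; non-recursive: id
Introduce L': L -> idL', L' -> @xL' | ;yL' | ε


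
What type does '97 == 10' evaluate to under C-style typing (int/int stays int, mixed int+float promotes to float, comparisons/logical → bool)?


Operand types: int == int
Rule: comparison yields bool
Result type: bool


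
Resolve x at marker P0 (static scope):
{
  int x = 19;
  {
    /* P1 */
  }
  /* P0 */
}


x declared in the same block as P0
x = 19


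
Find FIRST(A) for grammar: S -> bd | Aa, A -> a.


Per alternative of A: FIRST(a) = {a}
FIRST(A) = {a}


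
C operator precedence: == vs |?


'==' is equality (level 6); '|' is bitwise OR (level 3)
Higher level binds tighter
'==' has higher precedence than '|'


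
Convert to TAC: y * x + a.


Break into single-operator statements:
t1 = y * x
t2 = t1 + a


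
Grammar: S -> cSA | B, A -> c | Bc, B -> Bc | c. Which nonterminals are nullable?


A nonterminal is nullable iff some alternative derives ε (directly, or every symbol in it is nullable)
Nullable: {}


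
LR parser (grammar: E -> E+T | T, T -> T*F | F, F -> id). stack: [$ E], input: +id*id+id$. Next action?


shift '+' to continue E -> E+T
Action: shift


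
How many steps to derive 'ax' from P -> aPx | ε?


Derivation: P => aPx => ax
Steps: 2


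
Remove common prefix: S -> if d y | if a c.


Common prefix: 'if'
Factored: S -> if S', S' -> d y | a c


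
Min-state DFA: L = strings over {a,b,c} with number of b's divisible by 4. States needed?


Track (count of b) mod 4: states 0..3, accept at 0
Minimal DFA: 4 states


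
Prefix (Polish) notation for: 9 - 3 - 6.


left-to-right (same/higher precedence on left): tree is (- (- 9 3) 6)
Prefix: - - 9 3 6


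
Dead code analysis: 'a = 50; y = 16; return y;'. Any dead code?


a is assigned but never read
Dead: 'a = 50'


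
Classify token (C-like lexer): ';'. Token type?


Pattern: delimiter/punctuation
Type: PUNCTUATION


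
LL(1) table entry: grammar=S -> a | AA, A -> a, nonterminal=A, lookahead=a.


For [A, a]: 'a' ∈ FIRST(a)
Entry: A -> a


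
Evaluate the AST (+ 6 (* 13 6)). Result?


Evaluate inner: (* 13 6) = 78
Evaluate root: (+ 6 78) = 84
Result: 84


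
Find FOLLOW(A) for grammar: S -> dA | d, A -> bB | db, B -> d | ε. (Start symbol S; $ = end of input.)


$ ∈ FOLLOW(S). For each A -> αBβ: add FIRST(β)\{ε} to FOLLOW(B); if β nullable, add FOLLOW(A).
FOLLOW(A) = {$}


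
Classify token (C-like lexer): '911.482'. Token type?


Pattern: digits with a decimal point
Type: FLOAT_LITERAL


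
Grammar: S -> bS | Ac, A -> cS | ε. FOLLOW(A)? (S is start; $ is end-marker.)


$ ∈ FOLLOW(S). For each A -> αBβ: add FIRST(β)\{ε} to FOLLOW(B); if β nullable, add FOLLOW(A).
FOLLOW(A) = {c}


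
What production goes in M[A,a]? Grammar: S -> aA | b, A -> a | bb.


For [A, a]: 'a' ∈ FIRST(a)
Entry: A -> a


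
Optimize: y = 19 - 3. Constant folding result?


19 - 3 = 16 at compile time
Optimized: y = 16


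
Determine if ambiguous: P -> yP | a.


right-linear, alternatives start with distinct terminals 'y' vs 'a': unique leftmost derivation
Unambiguous


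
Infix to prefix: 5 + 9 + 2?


left-to-right (same/higher precedence on left): tree is (+ (+ 5 9) 2)
Prefix: + + 5 9 2


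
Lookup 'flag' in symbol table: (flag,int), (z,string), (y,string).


Lookup 'flag' → type int


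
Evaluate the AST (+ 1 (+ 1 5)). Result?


Evaluate inner: (+ 1 5) = 6
Evaluate root: (+ 1 6) = 7
Result: 7


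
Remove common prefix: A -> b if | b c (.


Common prefix: 'b'
Factored: A -> b A', A' -> if | c (


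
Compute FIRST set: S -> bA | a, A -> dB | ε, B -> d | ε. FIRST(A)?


Per alternative of A: FIRST(dB) = {d}; FIRST(ε) = {ε}
FIRST(A) = {d, ε}


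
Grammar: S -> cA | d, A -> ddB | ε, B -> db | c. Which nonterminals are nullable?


A nonterminal is nullable iff some alternative derives ε (directly, or every symbol in it is nullable)
Nullable: {A}


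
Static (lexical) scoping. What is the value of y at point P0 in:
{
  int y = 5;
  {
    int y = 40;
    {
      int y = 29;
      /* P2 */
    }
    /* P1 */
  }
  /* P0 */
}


y declared in the same block as P0
y = 5


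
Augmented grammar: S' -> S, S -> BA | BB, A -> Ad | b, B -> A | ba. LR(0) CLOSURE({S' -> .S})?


Start: S' -> .S
For each item with dot before a nonterminal B, add B -> .γ for every B-production
Closure: [S' -> .S, S -> .BA, S -> .BB, B -> .A, B -> .ba, A -> .Ad, A -> .b]


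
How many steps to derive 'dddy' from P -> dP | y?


Derivation: P => dP => ddP => dddP => dddy
Steps: 4


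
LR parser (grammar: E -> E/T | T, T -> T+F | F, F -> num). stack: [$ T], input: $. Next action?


lookahead ∉ {+} so T won't extend; reduce E -> T
Action: reduce (E -> T)


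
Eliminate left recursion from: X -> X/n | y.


Left-recursive alternatives: X/n; non-recursive: y
Introduce X': X -> yX', X' -> /nX' | ε


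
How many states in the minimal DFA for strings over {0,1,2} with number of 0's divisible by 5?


Track (count of 0) mod 5: states 0..4, accept at 0
Minimal DFA: 5 states


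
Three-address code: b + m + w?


Break into single-operator statements:
t1 = b + m
t2 = t1 + w


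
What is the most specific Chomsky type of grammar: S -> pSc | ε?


Single nonterminal LHS, but p^n c^n is not regular
Classification: Type 2 (Context-Free)


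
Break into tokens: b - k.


Scan left to right, longest-match per lexeme
Tokens: ID(b), OP(-), ID(k)


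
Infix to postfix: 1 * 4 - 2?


Left to right (same or higher precedence on left)
Postfix: 1 4 * 2 -


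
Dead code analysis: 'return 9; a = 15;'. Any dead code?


statement follows a return and is unreachable
Dead: 'a = 15'


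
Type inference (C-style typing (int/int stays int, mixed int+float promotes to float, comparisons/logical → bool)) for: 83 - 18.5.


Operand types: int - float
Rule: mixed int/float promotes to float; int/int stays int
Result type: float


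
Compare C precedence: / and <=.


'/' is multiplicative (level 10); '<=' is relational (level 7)
Higher level binds tighter
'/' has higher precedence than '<='


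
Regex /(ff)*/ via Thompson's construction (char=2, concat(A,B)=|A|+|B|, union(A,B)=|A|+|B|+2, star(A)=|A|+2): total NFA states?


Syntax tree has 2 char leaf(s), 0 union(s), 1 star(s)
chars contribute 2×2 = 4; each union adds +2; each star adds +2
Total: 4 + 0 + 2 = 6 states


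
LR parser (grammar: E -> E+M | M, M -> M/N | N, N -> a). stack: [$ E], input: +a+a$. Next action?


shift '+' to continue E -> E+M
Action: shift


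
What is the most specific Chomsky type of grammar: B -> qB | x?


Right-linear: every RHS is a terminal or a terminal followed by one nonterminal
Classification: Type 3 (Regular)


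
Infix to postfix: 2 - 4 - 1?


Left to right (same or higher precedence on left)
Postfix: 2 4 - 1 -


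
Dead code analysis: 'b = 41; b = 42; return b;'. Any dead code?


first assignment to b is overwritten before any read
Dead: 'b = 41'


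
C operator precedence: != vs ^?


'!=' is equality (level 6); '^' is bitwise XOR (level 4)
Higher level binds tighter
'!=' has higher precedence than '^'


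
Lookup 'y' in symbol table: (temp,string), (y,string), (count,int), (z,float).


Lookup 'y' → type string


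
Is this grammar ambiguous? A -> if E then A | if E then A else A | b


dangling else: 'if E then if E then b else b' parses two ways
Ambiguous


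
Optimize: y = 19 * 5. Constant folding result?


19 * 5 = 95 at compile time
Optimized: y = 95


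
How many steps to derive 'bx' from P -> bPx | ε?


Derivation: P => bPx => bx
Steps: 2


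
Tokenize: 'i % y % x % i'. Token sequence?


Scan left to right, longest-match per lexeme
Tokens: ID(i), OP(%), ID(y), OP(%), ID(x), OP(%), ID(i)


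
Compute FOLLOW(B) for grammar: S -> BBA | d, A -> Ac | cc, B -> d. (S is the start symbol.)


$ ∈ FOLLOW(S). For each A -> αBβ: add FIRST(β)\{ε} to FOLLOW(B); if β nullable, add FOLLOW(A).
FOLLOW(B) = {c, d}


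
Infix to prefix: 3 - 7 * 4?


'*' binds tighter: tree is (- 3 (* 7 4))
Prefix: - 3 * 7 4


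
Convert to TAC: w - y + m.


Break into single-operator statements:
t1 = w - y
t2 = t1 + m


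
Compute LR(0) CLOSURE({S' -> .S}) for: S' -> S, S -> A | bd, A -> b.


Start: S' -> .S
For each item with dot before a nonterminal B, add B -> .γ for every B-production
Closure: [S' -> .S, S -> .A, S -> .bd, A -> .b]


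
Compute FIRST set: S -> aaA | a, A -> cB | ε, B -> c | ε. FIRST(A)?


Per alternative of A: FIRST(cB) = {c}; FIRST(ε) = {ε}
FIRST(A) = {c, ε}


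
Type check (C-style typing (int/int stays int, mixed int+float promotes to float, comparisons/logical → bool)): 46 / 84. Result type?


Operand types: int / int
Rule: mixed int/float promotes to float; int/int stays int
Result type: int


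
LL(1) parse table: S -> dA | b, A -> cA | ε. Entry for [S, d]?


For [S, d]: 'd' ∈ FIRST(dA)
Entry: S -> dA


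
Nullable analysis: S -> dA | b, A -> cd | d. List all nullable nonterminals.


A nonterminal is nullable iff some alternative derives ε (directly, or every symbol in it is nullable)
Nullable: {}


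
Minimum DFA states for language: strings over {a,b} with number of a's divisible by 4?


Track (count of a) mod 4: states 0..3, accept at 0
Minimal DFA: 4 states


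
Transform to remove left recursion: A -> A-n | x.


Left-recursive alternatives: A-n; non-recursive: x
Introduce A': A -> xA', A' -> -nA' | ε


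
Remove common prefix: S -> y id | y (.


Common prefix: 'y'
Factored: S -> y S', S' -> id | (


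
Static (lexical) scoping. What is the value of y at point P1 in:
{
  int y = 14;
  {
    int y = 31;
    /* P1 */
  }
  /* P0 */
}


y declared in the same block as P1
y = 31


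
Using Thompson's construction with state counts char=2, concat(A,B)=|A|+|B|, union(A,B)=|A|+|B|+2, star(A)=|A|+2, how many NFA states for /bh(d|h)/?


Syntax tree has 4 char leaf(s), 1 union(s), 0 star(s)
chars contribute 4×2 = 8; each union adds +2; each star adds +2
Total: 8 + 2 + 0 = 10 states


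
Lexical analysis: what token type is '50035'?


Pattern: digits only
Type: INTEGER_LITERAL


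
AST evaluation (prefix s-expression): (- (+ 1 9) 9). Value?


Evaluate inner: (+ 1 9) = 10
Evaluate root: (- 10 9) = 1
Result: 1


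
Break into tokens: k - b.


Scan left to right, longest-match per lexeme
Tokens: ID(k), OP(-), ID(b)


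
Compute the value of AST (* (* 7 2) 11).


Evaluate inner: (* 7 2) = 14
Evaluate root: (* 14 11) = 154
Result: 154


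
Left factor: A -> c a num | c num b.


Common prefix: 'c'
Factored: A -> c A', A' -> a num | num b


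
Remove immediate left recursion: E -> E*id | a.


Left-recursive alternatives: E*id; non-recursive: a
Introduce E': E -> aE', E' -> *idE' | ε


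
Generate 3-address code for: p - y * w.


Break into single-operator statements:
t1 = y * w
t2 = p - t1


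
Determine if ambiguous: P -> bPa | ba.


balanced b^n…a^n: each string has a unique parse
Unambiguous


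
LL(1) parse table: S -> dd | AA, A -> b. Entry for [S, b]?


For [S, b]: 'b' ∈ FIRST(AA)
Entry: S -> AA


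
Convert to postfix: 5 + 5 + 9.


Left to right (same or higher precedence on left)
Postfix: 5 5 + 9 +


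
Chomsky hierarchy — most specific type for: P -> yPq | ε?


Single nonterminal LHS, but y^n q^n is not regular
Classification: Type 2 (Context-Free)


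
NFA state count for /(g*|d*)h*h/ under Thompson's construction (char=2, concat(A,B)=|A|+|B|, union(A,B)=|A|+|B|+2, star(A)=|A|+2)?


Syntax tree has 4 char leaf(s), 1 union(s), 3 star(s)
chars contribute 4×2 = 8; each union adds +2; each star adds +2
Total: 8 + 2 + 6 = 16 states


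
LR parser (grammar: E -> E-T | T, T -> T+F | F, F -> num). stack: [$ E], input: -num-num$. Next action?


shift '-' to continue E -> E-T
Action: shift


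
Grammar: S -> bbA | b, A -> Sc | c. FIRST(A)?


Per alternative of A: FIRST(Sc) = {b}; FIRST(c) = {c}
FIRST(A) = {b, c}


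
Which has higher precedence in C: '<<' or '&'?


'<<' is shift (level 8); '&' is bitwise AND (level 5)
Higher level binds tighter
'<<' has higher precedence than '&'


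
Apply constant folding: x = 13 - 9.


13 - 9 = 4 at compile time
Optimized: x = 4


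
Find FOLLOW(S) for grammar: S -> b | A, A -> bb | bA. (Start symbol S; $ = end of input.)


$ ∈ FOLLOW(S). For each A -> αBβ: add FIRST(β)\{ε} to FOLLOW(B); if β nullable, add FOLLOW(A).
FOLLOW(S) = {$}


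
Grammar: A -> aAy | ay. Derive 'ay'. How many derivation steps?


Derivation: A => ay
Steps: 1


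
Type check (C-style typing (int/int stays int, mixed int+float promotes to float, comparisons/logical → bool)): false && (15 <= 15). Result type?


Operand types: bool && bool
Rule: logical operators take bool operands and yield bool
Result type: bool


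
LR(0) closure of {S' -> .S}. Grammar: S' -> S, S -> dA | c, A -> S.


Start: S' -> .S
For each item with dot before a nonterminal B, add B -> .γ for every B-production
Closure: [S' -> .S, S -> .dA, S -> .c]


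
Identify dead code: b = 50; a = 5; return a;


b is assigned but never read
Dead: 'b = 50'


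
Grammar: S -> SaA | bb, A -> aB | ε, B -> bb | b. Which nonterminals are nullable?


A nonterminal is nullable iff some alternative derives ε (directly, or every symbol in it is nullable)
Nullable: {A}


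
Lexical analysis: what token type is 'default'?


Pattern: reserved word
Type: KEYWORD


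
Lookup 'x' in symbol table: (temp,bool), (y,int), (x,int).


Lookup 'x' → type int


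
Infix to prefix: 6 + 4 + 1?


left-to-right (same/higher precedence on left): tree is (+ (+ 6 4) 1)
Prefix: + + 6 4 1


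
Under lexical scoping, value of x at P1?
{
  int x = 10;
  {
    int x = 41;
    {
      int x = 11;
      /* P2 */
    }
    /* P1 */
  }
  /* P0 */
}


x declared in the same block as P1
x = 41


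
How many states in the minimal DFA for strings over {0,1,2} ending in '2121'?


Track the longest suffix of input matching a prefix of '2121': 5 classes (prefixes of length 0..4)
Minimal DFA: 5 states


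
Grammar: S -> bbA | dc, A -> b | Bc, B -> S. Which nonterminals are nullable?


A nonterminal is nullable iff some alternative derives ε (directly, or every symbol in it is nullable)
Nullable: {}


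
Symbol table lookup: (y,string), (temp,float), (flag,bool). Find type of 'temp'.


Lookup 'temp' → type float


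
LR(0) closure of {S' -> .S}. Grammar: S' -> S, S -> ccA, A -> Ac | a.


Start: S' -> .S
For each item with dot before a nonterminal B, add B -> .γ for every B-production
Closure: [S' -> .S, S -> .ccA]


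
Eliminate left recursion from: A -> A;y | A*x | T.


Left-recursive alternatives: A;y, A*x; non-recursive: T
Introduce A': A -> TA', A' -> ;yA' | *xA' | ε


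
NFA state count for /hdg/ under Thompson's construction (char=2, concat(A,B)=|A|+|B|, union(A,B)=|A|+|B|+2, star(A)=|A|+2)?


Syntax tree has 3 char leaf(s), 0 union(s), 0 star(s)
chars contribute 3×2 = 6; each union adds +2; each star adds +2
Total: 6 + 0 + 0 = 6 states


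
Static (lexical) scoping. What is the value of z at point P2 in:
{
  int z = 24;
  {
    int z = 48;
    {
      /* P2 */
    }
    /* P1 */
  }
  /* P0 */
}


P2's block does not declare z; resolves to the enclosing declaration at depth 1
z = 48


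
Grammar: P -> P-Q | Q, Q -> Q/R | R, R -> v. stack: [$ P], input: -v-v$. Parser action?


shift '-' to continue P -> P-Q
Action: shift


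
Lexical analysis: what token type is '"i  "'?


Pattern: double-quoted sequence
Type: STRING_LITERAL


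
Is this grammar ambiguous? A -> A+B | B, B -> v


precedence layered via separate nonterminal B: deterministic
Unambiguous


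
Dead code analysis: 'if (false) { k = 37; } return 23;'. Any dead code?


condition is constant false, so the whole block is unreachable
Dead: 'if (false) { k = 37; }'


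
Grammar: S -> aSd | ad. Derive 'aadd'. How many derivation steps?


Derivation: S => aSd => aadd
Steps: 2


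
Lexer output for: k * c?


Scan left to right, longest-match per lexeme
Tokens: ID(k), OP(*), ID(c)


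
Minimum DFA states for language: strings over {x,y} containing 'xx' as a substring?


KMP-style automaton: 2 progress states + 1 absorbing accept = 3
Minimal DFA: 3 states


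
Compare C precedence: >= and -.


'-' is additive (level 9); '>=' is relational (level 7)
Higher level binds tighter
'-' has higher precedence than '>='


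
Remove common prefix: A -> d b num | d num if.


Common prefix: 'd'
Factored: A -> d A', A' -> b num | num if


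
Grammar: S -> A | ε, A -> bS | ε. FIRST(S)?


Per alternative of S: FIRST(A) = {b, ε}; FIRST(ε) = {ε}
FIRST(S) = {b, ε}


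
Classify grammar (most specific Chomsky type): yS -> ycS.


LHS has context (more than one symbol) and |LHS| ≤ |RHS|
Classification: Type 1 (Context-Sensitive)


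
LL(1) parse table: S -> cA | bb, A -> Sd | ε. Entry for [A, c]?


For [A, c]: 'c' ∈ FIRST(Sd)
Entry: A -> Sd


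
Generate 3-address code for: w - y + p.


Break into single-operator statements:
t1 = w - y
t2 = t1 + p


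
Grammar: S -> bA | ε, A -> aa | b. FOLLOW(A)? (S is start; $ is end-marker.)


$ ∈ FOLLOW(S). For each A -> αBβ: add FIRST(β)\{ε} to FOLLOW(B); if β nullable, add FOLLOW(A).
FOLLOW(A) = {$}


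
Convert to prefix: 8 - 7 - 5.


left-to-right (same/higher precedence on left): tree is (- (- 8 7) 5)
Prefix: - - 8 7 5


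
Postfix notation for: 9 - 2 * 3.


* has higher precedence, evaluate 2*3 first
Postfix: 9 2 3 * -


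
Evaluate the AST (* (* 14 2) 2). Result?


Evaluate inner: (* 14 2) = 28
Evaluate root: (* 28 2) = 56
Result: 56


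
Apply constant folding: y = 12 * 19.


12 * 19 = 228 at compile time
Optimized: y = 228


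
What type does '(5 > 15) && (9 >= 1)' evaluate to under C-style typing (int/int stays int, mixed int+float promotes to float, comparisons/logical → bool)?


Operand types: bool && bool
Rule: logical operators take bool operands and yield bool
Result type: bool
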